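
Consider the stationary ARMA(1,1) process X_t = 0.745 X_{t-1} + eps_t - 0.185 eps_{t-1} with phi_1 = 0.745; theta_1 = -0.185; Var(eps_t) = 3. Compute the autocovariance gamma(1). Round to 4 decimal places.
\gamma(1) = 3.2551

Multiply the model equation by X_{t-k} and take expectations. With theta_0 = psi_0 = 1 and psi_j the MA(infinity) weights, this gives
  gamma(k) - sum_i phi_i gamma(k-i) = c_k,
  c_k = sigma^2 * sum_{j=k..q} theta_j psi_{j-k}   (c_k = 0 for k > q),
using gamma(-m) = gamma(m).
psi-weights needed (psi_j = theta_j + sum_i phi_i psi_{j-i}):
  psi_1 = theta_1 + phi_1 = -0.185 + (0.745) = 0.56
Right-hand sides:
  c_0 = sigma^2 (1 + theta_1 psi_1) = 3 * (1 + (-0.185)(0.56)) = 3 * 0.8964 = 2.6892
  c_1 = sigma^2 theta_1 = 3 * (-0.185) = -0.555
  c_2 = 0
Equations for k = 0 and k = 1 (AR order 1):
  gamma(0) = phi_1 gamma(1) + c_0
  gamma(1) = phi_1 gamma(0) + c_1
Substituting the second into the first: gamma(0) (1 - phi_1^2) = c_0 + phi_1 c_1, so
  gamma(0) = (c_0 + phi_1 c_1) / (1 - phi_1^2) = (2.6892 + (0.745)(-0.555)) / (1 - (0.745)^2) = 2.275725 / 0.444975 = 5.114276.
  gamma(1) = phi_1 gamma(0) + c_1 = (0.745)(5.114276) + (-0.555) = 3.255136.
Therefore gamma(1) = 3.2551 (to 4 decimal places).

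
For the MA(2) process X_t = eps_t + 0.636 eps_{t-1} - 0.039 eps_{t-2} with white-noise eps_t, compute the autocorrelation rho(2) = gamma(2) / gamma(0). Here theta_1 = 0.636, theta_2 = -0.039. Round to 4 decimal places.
\rho(2) = -0.0277

For an MA(q) process with theta_0 = 1, the autocovariance is
  gamma(k) = sigma^2 * sum_{i=0..q-k} theta_i * theta_{i+k},
and rho(k) = gamma(k) / gamma(0). Sigma^2 cancels.
  numerator   = (1)*(-0.039) = -0.039.
  denominator = (1)^2 + (0.636)^2 + (-0.039)^2 = 1.406017.
  rho(2) = -0.039 / 1.406017 = -0.0277.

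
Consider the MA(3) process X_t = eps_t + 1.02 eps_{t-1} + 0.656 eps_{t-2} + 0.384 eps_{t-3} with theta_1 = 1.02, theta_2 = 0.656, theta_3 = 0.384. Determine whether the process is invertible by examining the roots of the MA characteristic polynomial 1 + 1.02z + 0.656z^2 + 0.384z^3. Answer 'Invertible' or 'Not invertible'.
\text{Invertible}

The MA(q) characteristic polynomial is P(z) = 1 + 1.02z + 0.656z^2 + 0.384z^3.
Invertibility requires all roots to lie outside the unit circle, i.e. |z| > 1 for every root.
Degree 3: look for a simple real root z0 first, then factor out (1 - z/z0) and solve the remaining quadratic.
Testing z0 = -1.25: P(-1.25) = 1 + (1.02)(-1.25) + (0.656)(-1.25)^2 + (0.384)(-1.25)^3
  = 1 + (-1.275) + (1.025) + (-0.75) = 0.  So z_0 = -1.25 is a root, |z_0| = 1.25.
Divide out the factor (1 + 0.8 z) = (1 - z/z0) (since 1/z0 = -0.8):
  P(z) = (1 + 0.8 z)(1 + (0.22) z + (0.48) z^2)
  [check: z-coef 0.22 - (-0.8) = 1.02; z^2-coef 0.48 - (-0.8)(0.22) = 0.656; z^3-coef -(-0.8)(0.48) = 0.384.]
Remaining roots from the quadratic factor 1 + (0.22) z + (0.48) z^2:
  Set 1 + (0.22) z + (0.48) z^2 = 0, i.e. a z^2 + b z + c = 0 with a = 0.48, b = 0.22, c = 1.
  Discriminant D = b^2 - 4ac = (0.22)^2 - 4*(0.48)*1 = 0.0484 - (1.92) = -1.8716.
  D < 0, so the roots are the complex-conjugate pair z = (-b +/- i sqrt(-D)) / (2a) = -0.2292 +/- 1.4251i.
  For a conjugate pair |z|^2 = z * conj(z) = (product of roots) = c/a = 1/(0.48) = 2.083333, so |z| = sqrt(2.083333) = 1.4434 for both roots.
Moduli of all roots: 1.2500, 1.4434, 1.4434.
All moduli strictly greater than 1? Yes.
Verdict: Invertible.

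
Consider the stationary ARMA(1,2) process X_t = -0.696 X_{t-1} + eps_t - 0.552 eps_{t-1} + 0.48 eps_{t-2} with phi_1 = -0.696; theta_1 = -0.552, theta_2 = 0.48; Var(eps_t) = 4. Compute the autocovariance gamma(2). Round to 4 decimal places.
\gamma(2) = 16.9153

Multiply the model equation by X_{t-k} and take expectations. With theta_0 = psi_0 = 1 and psi_j the MA(infinity) weights, this gives
  gamma(k) - sum_i phi_i gamma(k-i) = c_k,
  c_k = sigma^2 * sum_{j=k..q} theta_j psi_{j-k}   (c_k = 0 for k > q),
using gamma(-m) = gamma(m).
psi-weights needed (psi_j = theta_j + sum_i phi_i psi_{j-i}):
  psi_1 = theta_1 + phi_1 = -0.552 + (-0.696) = -1.248
  psi_2 = theta_2 + phi_1 psi_1 = 0.48 + (-0.696)(-1.248) = 1.348608
Right-hand sides:
  c_0 = sigma^2 (1 + theta_1 psi_1 + theta_2 psi_2) = 4 * (1 + (-0.552)(-1.248) + (0.48)(1.348608)) = 4 * 2.336228 = 9.344911
  c_1 = sigma^2 (theta_1 + theta_2 psi_1) = 4 * (-0.552 + (0.48)(-1.248)) = -4.60416
  c_2 = sigma^2 theta_2 = 4 * (0.48) = 1.92
Equations for k = 0 and k = 1 (AR order 1):
  gamma(0) = phi_1 gamma(1) + c_0
  gamma(1) = phi_1 gamma(0) + c_1
Substituting the second into the first: gamma(0) (1 - phi_1^2) = c_0 + phi_1 c_1, so
  gamma(0) = (c_0 + phi_1 c_1) / (1 - phi_1^2) = (9.344911 + (-0.696)(-4.60416)) / (1 - (-0.696)^2) = 12.549407 / 0.515584 = 24.340179.
  gamma(1) = phi_1 gamma(0) + c_1 = (-0.696)(24.340179) + (-4.60416) = -21.544924.
For k = 2: gamma(2) = phi_1 gamma(1) + c_2
  = (-0.696)(-21.544924) + (1.92) = 16.915267.
Therefore gamma(2) = 16.9153 (to 4 decimal places).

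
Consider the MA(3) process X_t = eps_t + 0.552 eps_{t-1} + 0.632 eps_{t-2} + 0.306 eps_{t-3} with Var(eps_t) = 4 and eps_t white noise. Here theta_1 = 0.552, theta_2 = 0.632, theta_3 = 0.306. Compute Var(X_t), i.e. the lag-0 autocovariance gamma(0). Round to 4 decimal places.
\gamma(0) = 7.1911

For an MA(q) process X_t = eps_t + sum_i theta_i eps_{t-i} with
Var(eps_t) = sigma^2, the variance is
  gamma(0) = sigma^2 * (1 + sum_i theta_i^2).
  sum_i theta_i^2 = (0.552)^2 + (0.632)^2 + (0.306)^2 = 0.304704 + 0.399424 + 0.093636 = 0.797764.
  gamma(0) = 4 * (1 + 0.797764) = 4 * 1.797764 = 7.191056, which rounds to 7.1911.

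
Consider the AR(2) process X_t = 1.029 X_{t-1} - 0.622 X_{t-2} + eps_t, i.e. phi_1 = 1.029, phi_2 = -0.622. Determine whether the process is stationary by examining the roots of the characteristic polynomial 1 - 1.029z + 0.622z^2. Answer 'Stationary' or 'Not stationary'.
\text{Stationary}

The AR(p) characteristic polynomial is P(z) = 1 - 1.029z + 0.622z^2.
Stationarity requires all roots to lie outside the unit circle, i.e. |z| > 1 for every root.
Set 1 + (-1.029) z + (0.622) z^2 = 0, i.e. a z^2 + b z + c = 0 with a = 0.622, b = -1.029, c = 1.
Discriminant D = b^2 - 4ac = (-1.029)^2 - 4*(0.622)*1 = 1.058841 - (2.488) = -1.429159.
D < 0, so the roots are the complex-conjugate pair z = (-b +/- i sqrt(-D)) / (2a) = 0.8272 +/- 0.961i.
For a conjugate pair |z|^2 = z * conj(z) = (product of roots) = c/a = 1/(0.622) = 1.607717, so |z| = sqrt(1.607717) = 1.268 for both roots.
Moduli of all roots: 1.2680, 1.2680.
All moduli strictly greater than 1? Yes.
Verdict: Stationary.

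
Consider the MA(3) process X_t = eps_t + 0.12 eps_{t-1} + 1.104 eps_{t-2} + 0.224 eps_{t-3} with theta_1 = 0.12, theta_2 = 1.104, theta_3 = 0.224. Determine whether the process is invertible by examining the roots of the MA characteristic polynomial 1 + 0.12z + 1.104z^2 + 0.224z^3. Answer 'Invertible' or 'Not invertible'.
\text{Not invertible}

The MA(q) characteristic polynomial is P(z) = 1 + 0.12z + 1.104z^2 + 0.224z^3.
Invertibility requires all roots to lie outside the unit circle, i.e. |z| > 1 for every root.
Degree 3: look for a simple real root z0 first, then factor out (1 - z/z0) and solve the remaining quadratic.
Testing z0 = -5: P(-5) = 1 + (0.12)(-5) + (1.104)(-5)^2 + (0.224)(-5)^3
  = 1 + (-0.6) + (27.6) + (-28) = 0.  So z_0 = -5 is a root, |z_0| = 5.
Divide out the factor (1 + 0.2 z) = (1 - z/z0) (since 1/z0 = -0.2):
  P(z) = (1 + 0.2 z)(1 + (-0.08) z + (1.12) z^2)
  [check: z-coef -0.08 - (-0.2) = 0.12; z^2-coef 1.12 - (-0.2)(-0.08) = 1.104; z^3-coef -(-0.2)(1.12) = 0.224.]
Remaining roots from the quadratic factor 1 + (-0.08) z + (1.12) z^2:
  Set 1 + (-0.08) z + (1.12) z^2 = 0, i.e. a z^2 + b z + c = 0 with a = 1.12, b = -0.08, c = 1.
  Discriminant D = b^2 - 4ac = (-0.08)^2 - 4*(1.12)*1 = 0.0064 - (4.48) = -4.4736.
  D < 0, so the roots are the complex-conjugate pair z = (-b +/- i sqrt(-D)) / (2a) = 0.0357 +/- 0.9442i.
  For a conjugate pair |z|^2 = z * conj(z) = (product of roots) = c/a = 1/(1.12) = 0.892857, so |z| = sqrt(0.892857) = 0.9449 for both roots.
Moduli of all roots: 5.0000, 0.9449, 0.9449.
All moduli strictly greater than 1? No.
Verdict: Not invertible.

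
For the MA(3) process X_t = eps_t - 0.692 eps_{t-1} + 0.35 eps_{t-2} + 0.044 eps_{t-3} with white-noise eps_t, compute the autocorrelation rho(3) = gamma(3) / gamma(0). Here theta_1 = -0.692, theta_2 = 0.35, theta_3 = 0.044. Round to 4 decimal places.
\rho(3) = 0.0274

For an MA(q) process with theta_0 = 1, the autocovariance is
  gamma(k) = sigma^2 * sum_{i=0..q-k} theta_i * theta_{i+k},
and rho(k) = gamma(k) / gamma(0). Sigma^2 cancels.
  numerator   = (1)*(0.044) = 0.044.
  denominator = (1)^2 + (-0.692)^2 + (0.35)^2 + (0.044)^2 = 1.6033.
  rho(3) = 0.044 / 1.6033 = 0.0274.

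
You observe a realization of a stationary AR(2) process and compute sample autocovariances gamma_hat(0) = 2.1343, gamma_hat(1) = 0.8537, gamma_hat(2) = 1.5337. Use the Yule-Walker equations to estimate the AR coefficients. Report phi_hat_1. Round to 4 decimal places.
\hat\phi_{1} = 0.1340

The Yule-Walker equations for an AR(p) process read, in matrix form,
  Gamma_p phi = r_p,   with   (Gamma_p)_{ij} = gamma(|i - j|),
                       (r_p)_i = gamma(i),   i,j = 1..p.
Substitute the sample gammas (Toeplitz matrix and right-hand side of size 2):
  Gamma_p = [[2.1343, 0.8537], [0.8537, 2.1343]]
  r_p     = [0.8537, 1.5337]
Written out:
  2.1343 phi_1 + 0.8537 phi_2 = 0.8537
  0.8537 phi_1 + 2.1343 phi_2 = 1.5337
Solve by Cramer's rule:
  det = gamma(0)^2 - gamma(1)^2 = (2.1343)^2 - (0.8537)^2 = 4.55523649 - 0.72880369 = 3.8264328
  phi_hat_1 = [gamma(1) gamma(0) - gamma(1) gamma(2)] / det = [(0.8537)(2.1343) - (0.8537)(1.5337)] / 3.8264328 = 0.51273222 / 3.8264328 = 0.134
  phi_hat_2 = [gamma(0) gamma(2) - gamma(1)^2] / det = [(2.1343)(1.5337) - (0.8537)^2] / 3.8264328 = 2.54457222 / 3.8264328 = 0.665
So phi_hat = [0.1340, 0.6650].
Therefore phi_hat_1 = 0.1340.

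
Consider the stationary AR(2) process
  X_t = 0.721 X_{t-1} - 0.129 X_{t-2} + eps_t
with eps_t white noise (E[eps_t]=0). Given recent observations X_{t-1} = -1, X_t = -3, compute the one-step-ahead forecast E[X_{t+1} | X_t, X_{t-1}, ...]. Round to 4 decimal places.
E[X_{t+1} \mid \mathcal F_t] = -2.0340

For an AR(p) model X_t = c + sum_i phi_i X_{t-i} + eps_t, the
one-step-ahead conditional mean is
  E[X_{t+1} | X_t, ...] = c + sum_i phi_i X_{t+1-i}.
Substitute known values:
  E[X_{t+1} | ...] = (0.721) * (-3) + (-0.129) * (-1)
                   = -2.0340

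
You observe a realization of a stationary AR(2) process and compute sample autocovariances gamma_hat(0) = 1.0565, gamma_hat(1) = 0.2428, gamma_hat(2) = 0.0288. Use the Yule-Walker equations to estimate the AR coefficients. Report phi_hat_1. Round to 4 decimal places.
\hat\phi_{1} = 0.2360

The Yule-Walker equations for an AR(p) process read, in matrix form,
  Gamma_p phi = r_p,   with   (Gamma_p)_{ij} = gamma(|i - j|),
                       (r_p)_i = gamma(i),   i,j = 1..p.
Substitute the sample gammas (Toeplitz matrix and right-hand side of size 2):
  Gamma_p = [[1.0565, 0.2428], [0.2428, 1.0565]]
  r_p     = [0.2428, 0.0288]
Written out:
  1.0565 phi_1 + 0.2428 phi_2 = 0.2428
  0.2428 phi_1 + 1.0565 phi_2 = 0.0288
Solve by Cramer's rule:
  det = gamma(0)^2 - gamma(1)^2 = (1.0565)^2 - (0.2428)^2 = 1.11619225 - 0.05895184 = 1.05724041
  phi_hat_1 = [gamma(1) gamma(0) - gamma(1) gamma(2)] / det = [(0.2428)(1.0565) - (0.2428)(0.0288)] / 1.05724041 = 0.24952556 / 1.05724041 = 0.236
  phi_hat_2 = [gamma(0) gamma(2) - gamma(1)^2] / det = [(1.0565)(0.0288) - (0.2428)^2] / 1.05724041 = -0.02852464 / 1.05724041 = -0.027
So phi_hat = [0.2360, -0.0270].
Therefore phi_hat_1 = 0.2360.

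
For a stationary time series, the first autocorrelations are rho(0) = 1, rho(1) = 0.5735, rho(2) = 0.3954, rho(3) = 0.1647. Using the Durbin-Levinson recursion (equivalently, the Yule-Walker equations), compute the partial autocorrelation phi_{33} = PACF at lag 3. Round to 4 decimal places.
\phi_{33} = -0.1451

The PACF at lag k is phi_{kk}, the last component of the solution
to the Yule-Walker system G_k phi = r_k where
  (G_k)_{ij} = rho(|i - j|), (r_k)_i = rho(i), i,j = 1..k.
Equivalently, Durbin-Levinson gives phi_{kk} iteratively:
  phi_{11} = rho(1)
  phi_{kk} = [rho(k) - sum_{j=1..k-1} phi_{k-1,j} rho(k-j)]
            / [1 - sum_{j=1..k-1} phi_{k-1,j} rho(j)],
  phi_{k,j} = phi_{k-1,j} - phi_{kk} phi_{k-1,k-j},  j = 1..k-1.
Step k = 1:
  phi_11 = rho(1) = 0.5735.
Step k = 2:
  phi_22 = [rho(2) - phi_11 rho(1)] / [1 - phi_11 rho(1)] = [0.3954 - (0.5735)(0.5735)] / [1 - (0.5735)(0.5735)]
         = 0.06649775 / 0.67109775 = 0.099088.
  Update: phi_21 = phi_11 - phi_22 phi_11 = 0.5735 - (0.099088)(0.5735) = 0.516673.
Step k = 3:
  phi_33 = [rho(3) - phi_21 rho(2) - phi_22 rho(1)] / [1 - phi_21 rho(1) - phi_22 rho(2)]
    numerator   = 0.1647 - (0.516673)(0.3954) - (0.099088)(0.5735) = -0.09641949
    denominator = 1 - (0.516673)(0.5735) - (0.099088)(0.3954) = 0.66450862
  phi_33 = -0.09641949 / 0.66450862 = -0.1451.
Therefore phi_{33} = -0.1451.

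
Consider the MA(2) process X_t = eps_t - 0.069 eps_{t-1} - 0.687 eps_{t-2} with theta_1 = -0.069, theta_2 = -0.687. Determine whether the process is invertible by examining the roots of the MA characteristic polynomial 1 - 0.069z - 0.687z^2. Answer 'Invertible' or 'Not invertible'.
\text{Invertible}

The MA(q) characteristic polynomial is P(z) = 1 - 0.069z - 0.687z^2.
Invertibility requires all roots to lie outside the unit circle, i.e. |z| > 1 for every root.
Set 1 + (-0.069) z + (-0.687) z^2 = 0, i.e. a z^2 + b z + c = 0 with a = -0.687, b = -0.069, c = 1.
Discriminant D = b^2 - 4ac = (-0.069)^2 - 4*(-0.687)*1 = 0.004761 - (-2.748) = 2.752761.
D >= 0, so the roots are real: z = (-b +/- sqrt(D)) / (2a) = (0.069 +/- 1.659145) / (-1.374).
  z_1 = (0.069 + 1.659145) / (-1.374) = -1.2577,   |z_1| = 1.2577.
  z_2 = (0.069 - 1.659145) / (-1.374) = 1.1573,   |z_2| = 1.1573.
Moduli of all roots: 1.2577, 1.1573.
All moduli strictly greater than 1? Yes.
Verdict: Invertible.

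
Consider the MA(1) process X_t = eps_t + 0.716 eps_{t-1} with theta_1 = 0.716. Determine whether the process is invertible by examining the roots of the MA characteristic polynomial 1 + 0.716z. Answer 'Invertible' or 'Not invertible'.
\text{Invertible}

The MA(q) characteristic polynomial is P(z) = 1 + 0.716z.
Invertibility requires all roots to lie outside the unit circle, i.e. |z| > 1 for every root.
This is linear in z: 1 + (0.716) z = 0  =>  z = -1/(0.716) = -1.396648,  |z| = 1.396648.
Moduli of all roots: 1.3966.
All moduli strictly greater than 1? Yes.
Verdict: Invertible.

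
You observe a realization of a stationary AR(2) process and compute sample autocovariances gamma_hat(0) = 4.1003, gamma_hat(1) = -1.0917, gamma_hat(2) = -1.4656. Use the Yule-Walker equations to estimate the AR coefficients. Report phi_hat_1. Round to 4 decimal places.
\hat\phi_{1} = -0.3890

The Yule-Walker equations for an AR(p) process read, in matrix form,
  Gamma_p phi = r_p,   with   (Gamma_p)_{ij} = gamma(|i - j|),
                       (r_p)_i = gamma(i),   i,j = 1..p.
Substitute the sample gammas (Toeplitz matrix and right-hand side of size 2):
  Gamma_p = [[4.1003, -1.0917], [-1.0917, 4.1003]]
  r_p     = [-1.0917, -1.4656]
Written out:
  4.1003 phi_1 - 1.0917 phi_2 = -1.0917
  -1.0917 phi_1 + 4.1003 phi_2 = -1.4656
Solve by Cramer's rule:
  det = gamma(0)^2 - gamma(1)^2 = (4.1003)^2 - (-1.0917)^2 = 16.81246009 - 1.19180889 = 15.6206512
  phi_hat_1 = [gamma(1) gamma(0) - gamma(1) gamma(2)] / det = [(-1.0917)(4.1003) - (-1.0917)(-1.4656)] / 15.6206512 = -6.07629303 / 15.6206512 = -0.389
  phi_hat_2 = [gamma(0) gamma(2) - gamma(1)^2] / det = [(4.1003)(-1.4656) - (-1.0917)^2] / 15.6206512 = -7.20120857 / 15.6206512 = -0.461
So phi_hat = [-0.3890, -0.4610].
Therefore phi_hat_1 = -0.3890.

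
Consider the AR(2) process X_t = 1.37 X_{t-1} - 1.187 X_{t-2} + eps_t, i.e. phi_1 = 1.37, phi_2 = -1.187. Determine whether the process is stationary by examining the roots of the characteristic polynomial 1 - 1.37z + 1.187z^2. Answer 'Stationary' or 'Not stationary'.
\text{Not stationary}

The AR(p) characteristic polynomial is P(z) = 1 - 1.37z + 1.187z^2.
Stationarity requires all roots to lie outside the unit circle, i.e. |z| > 1 for every root.
Set 1 + (-1.37) z + (1.187) z^2 = 0, i.e. a z^2 + b z + c = 0 with a = 1.187, b = -1.37, c = 1.
Discriminant D = b^2 - 4ac = (-1.37)^2 - 4*(1.187)*1 = 1.8769 - (4.748) = -2.8711.
D < 0, so the roots are the complex-conjugate pair z = (-b +/- i sqrt(-D)) / (2a) = 0.5771 +/- 0.7137i.
For a conjugate pair |z|^2 = z * conj(z) = (product of roots) = c/a = 1/(1.187) = 0.84246, so |z| = sqrt(0.84246) = 0.9179 for both roots.
Moduli of all roots: 0.9179, 0.9179.
All moduli strictly greater than 1? No.
Verdict: Not stationary.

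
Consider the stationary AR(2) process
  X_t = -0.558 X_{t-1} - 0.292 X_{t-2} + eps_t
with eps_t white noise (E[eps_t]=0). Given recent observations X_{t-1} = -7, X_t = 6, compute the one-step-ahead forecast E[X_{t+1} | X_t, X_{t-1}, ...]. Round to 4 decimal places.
E[X_{t+1} \mid \mathcal F_t] = -1.3040

For an AR(p) model X_t = c + sum_i phi_i X_{t-i} + eps_t, the
one-step-ahead conditional mean is
  E[X_{t+1} | X_t, ...] = c + sum_i phi_i X_{t+1-i}.
Substitute known values:
  E[X_{t+1} | ...] = (-0.558) * (6) + (-0.292) * (-7)
                   = -1.3040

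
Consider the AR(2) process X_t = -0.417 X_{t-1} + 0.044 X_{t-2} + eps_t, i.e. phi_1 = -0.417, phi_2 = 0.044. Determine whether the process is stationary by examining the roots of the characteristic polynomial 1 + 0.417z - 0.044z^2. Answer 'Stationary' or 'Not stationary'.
\text{Stationary}

The AR(p) characteristic polynomial is P(z) = 1 + 0.417z - 0.044z^2.
Stationarity requires all roots to lie outside the unit circle, i.e. |z| > 1 for every root.
Set 1 + (0.417) z + (-0.044) z^2 = 0, i.e. a z^2 + b z + c = 0 with a = -0.044, b = 0.417, c = 1.
Discriminant D = b^2 - 4ac = (0.417)^2 - 4*(-0.044)*1 = 0.173889 - (-0.176) = 0.349889.
D >= 0, so the roots are real: z = (-b +/- sqrt(D)) / (2a) = (-0.417 +/- 0.591514) / (-0.088).
  z_1 = (-0.417 + 0.591514) / (-0.088) = -1.9831,   |z_1| = 1.9831.
  z_2 = (-0.417 - 0.591514) / (-0.088) = 11.4604,   |z_2| = 11.4604.
Moduli of all roots: 1.9831, 11.4604.
All moduli strictly greater than 1? Yes.
Verdict: Stationary.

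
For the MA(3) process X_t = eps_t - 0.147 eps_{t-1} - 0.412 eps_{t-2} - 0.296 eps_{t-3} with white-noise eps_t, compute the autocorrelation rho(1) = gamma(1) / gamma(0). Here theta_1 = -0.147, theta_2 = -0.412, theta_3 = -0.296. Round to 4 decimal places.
\rho(1) = 0.0278

For an MA(q) process with theta_0 = 1, the autocovariance is
  gamma(k) = sigma^2 * sum_{i=0..q-k} theta_i * theta_{i+k},
and rho(k) = gamma(k) / gamma(0). Sigma^2 cancels.
  numerator   = (1)*(-0.147) + (-0.147)*(-0.412) + (-0.412)*(-0.296) = 0.035516.
  denominator = (1)^2 + (-0.147)^2 + (-0.412)^2 + (-0.296)^2 = 1.278969.
  rho(1) = 0.035516 / 1.278969 = 0.0278.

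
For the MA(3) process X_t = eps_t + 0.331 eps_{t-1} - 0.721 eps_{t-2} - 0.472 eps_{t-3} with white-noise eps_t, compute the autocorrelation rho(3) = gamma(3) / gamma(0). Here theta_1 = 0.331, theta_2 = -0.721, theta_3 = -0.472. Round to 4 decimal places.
\rho(3) = -0.2548

For an MA(q) process with theta_0 = 1, the autocovariance is
  gamma(k) = sigma^2 * sum_{i=0..q-k} theta_i * theta_{i+k},
and rho(k) = gamma(k) / gamma(0). Sigma^2 cancels.
  numerator   = (1)*(-0.472) = -0.472.
  denominator = (1)^2 + (0.331)^2 + (-0.721)^2 + (-0.472)^2 = 1.852186.
  rho(3) = -0.472 / 1.852186 = -0.2548.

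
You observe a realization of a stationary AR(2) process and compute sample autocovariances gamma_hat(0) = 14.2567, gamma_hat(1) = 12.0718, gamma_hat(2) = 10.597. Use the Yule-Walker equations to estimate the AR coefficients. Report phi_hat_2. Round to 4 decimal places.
\hat\phi_{2} = 0.0930

The Yule-Walker equations for an AR(p) process read, in matrix form,
  Gamma_p phi = r_p,   with   (Gamma_p)_{ij} = gamma(|i - j|),
                       (r_p)_i = gamma(i),   i,j = 1..p.
Substitute the sample gammas (Toeplitz matrix and right-hand side of size 2):
  Gamma_p = [[14.2567, 12.0718], [12.0718, 14.2567]]
  r_p     = [12.0718, 10.597]
Written out:
  14.2567 phi_1 + 12.0718 phi_2 = 12.0718
  12.0718 phi_1 + 14.2567 phi_2 = 10.597
Solve by Cramer's rule:
  det = gamma(0)^2 - gamma(1)^2 = (14.2567)^2 - (12.0718)^2 = 203.25349489 - 145.72835524 = 57.52513965
  phi_hat_1 = [gamma(1) gamma(0) - gamma(1) gamma(2)] / det = [(12.0718)(14.2567) - (12.0718)(10.597)] / 57.52513965 = 44.17916646 / 57.52513965 = 0.768
  phi_hat_2 = [gamma(0) gamma(2) - gamma(1)^2] / det = [(14.2567)(10.597) - (12.0718)^2] / 57.52513965 = 5.34989466 / 57.52513965 = 0.093
So phi_hat = [0.7680, 0.0930].
Therefore phi_hat_2 = 0.0930.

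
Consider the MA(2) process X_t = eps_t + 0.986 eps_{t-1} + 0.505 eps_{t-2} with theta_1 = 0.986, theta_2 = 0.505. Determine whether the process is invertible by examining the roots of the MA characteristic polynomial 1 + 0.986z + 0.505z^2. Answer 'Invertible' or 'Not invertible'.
\text{Invertible}

The MA(q) characteristic polynomial is P(z) = 1 + 0.986z + 0.505z^2.
Invertibility requires all roots to lie outside the unit circle, i.e. |z| > 1 for every root.
Set 1 + (0.986) z + (0.505) z^2 = 0, i.e. a z^2 + b z + c = 0 with a = 0.505, b = 0.986, c = 1.
Discriminant D = b^2 - 4ac = (0.986)^2 - 4*(0.505)*1 = 0.972196 - (2.02) = -1.047804.
D < 0, so the roots are the complex-conjugate pair z = (-b +/- i sqrt(-D)) / (2a) = -0.9762 +/- 1.0135i.
For a conjugate pair |z|^2 = z * conj(z) = (product of roots) = c/a = 1/(0.505) = 1.980198, so |z| = sqrt(1.980198) = 1.4072 for both roots.
Moduli of all roots: 1.4072, 1.4072.
All moduli strictly greater than 1? Yes.
Verdict: Invertible.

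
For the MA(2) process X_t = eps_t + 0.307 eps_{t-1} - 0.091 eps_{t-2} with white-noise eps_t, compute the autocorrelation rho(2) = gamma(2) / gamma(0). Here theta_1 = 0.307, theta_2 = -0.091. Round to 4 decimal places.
\rho(2) = -0.0825

For an MA(q) process with theta_0 = 1, the autocovariance is
  gamma(k) = sigma^2 * sum_{i=0..q-k} theta_i * theta_{i+k},
and rho(k) = gamma(k) / gamma(0). Sigma^2 cancels.
  numerator   = (1)*(-0.091) = -0.091.
  denominator = (1)^2 + (0.307)^2 + (-0.091)^2 = 1.10253.
  rho(2) = -0.091 / 1.10253 = -0.0825.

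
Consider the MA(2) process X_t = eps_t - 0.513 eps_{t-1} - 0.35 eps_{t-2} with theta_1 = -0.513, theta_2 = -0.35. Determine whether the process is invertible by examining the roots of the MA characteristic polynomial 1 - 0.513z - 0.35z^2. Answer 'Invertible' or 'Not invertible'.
\text{Invertible}

The MA(q) characteristic polynomial is P(z) = 1 - 0.513z - 0.35z^2.
Invertibility requires all roots to lie outside the unit circle, i.e. |z| > 1 for every root.
Set 1 + (-0.513) z + (-0.35) z^2 = 0, i.e. a z^2 + b z + c = 0 with a = -0.35, b = -0.513, c = 1.
Discriminant D = b^2 - 4ac = (-0.513)^2 - 4*(-0.35)*1 = 0.263169 - (-1.4) = 1.663169.
D >= 0, so the roots are real: z = (-b +/- sqrt(D)) / (2a) = (0.513 +/- 1.289639) / (-0.7).
  z_1 = (0.513 + 1.289639) / (-0.7) = -2.5752,   |z_1| = 2.5752.
  z_2 = (0.513 - 1.289639) / (-0.7) = 1.1095,   |z_2| = 1.1095.
Moduli of all roots: 2.5752, 1.1095.
All moduli strictly greater than 1? Yes.
Verdict: Invertible.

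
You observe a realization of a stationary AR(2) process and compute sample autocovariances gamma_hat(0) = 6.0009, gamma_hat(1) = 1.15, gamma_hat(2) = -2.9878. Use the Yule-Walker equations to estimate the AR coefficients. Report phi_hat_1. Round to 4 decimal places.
\hat\phi_{1} = 0.2980

The Yule-Walker equations for an AR(p) process read, in matrix form,
  Gamma_p phi = r_p,   with   (Gamma_p)_{ij} = gamma(|i - j|),
                       (r_p)_i = gamma(i),   i,j = 1..p.
Substitute the sample gammas (Toeplitz matrix and right-hand side of size 2):
  Gamma_p = [[6.0009, 1.15], [1.15, 6.0009]]
  r_p     = [1.15, -2.9878]
Written out:
  6.0009 phi_1 + 1.15 phi_2 = 1.15
  1.15 phi_1 + 6.0009 phi_2 = -2.9878
Solve by Cramer's rule:
  det = gamma(0)^2 - gamma(1)^2 = (6.0009)^2 - (1.15)^2 = 36.01080081 - 1.3225 = 34.68830081
  phi_hat_1 = [gamma(1) gamma(0) - gamma(1) gamma(2)] / det = [(1.15)(6.0009) - (1.15)(-2.9878)] / 34.68830081 = 10.337005 / 34.68830081 = 0.298
  phi_hat_2 = [gamma(0) gamma(2) - gamma(1)^2] / det = [(6.0009)(-2.9878) - (1.15)^2] / 34.68830081 = -19.25198902 / 34.68830081 = -0.555
So phi_hat = [0.2980, -0.5550].
Therefore phi_hat_1 = 0.2980.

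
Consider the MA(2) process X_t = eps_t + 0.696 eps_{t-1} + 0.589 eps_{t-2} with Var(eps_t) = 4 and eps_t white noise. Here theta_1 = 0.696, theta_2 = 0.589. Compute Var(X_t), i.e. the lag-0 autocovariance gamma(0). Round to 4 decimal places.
\gamma(0) = 7.3253

For an MA(q) process X_t = eps_t + sum_i theta_i eps_{t-i} with
Var(eps_t) = sigma^2, the variance is
  gamma(0) = sigma^2 * (1 + sum_i theta_i^2).
  sum_i theta_i^2 = (0.696)^2 + (0.589)^2 = 0.484416 + 0.346921 = 0.831337.
  gamma(0) = 4 * (1 + 0.831337) = 4 * 1.831337 = 7.325348, which rounds to 7.3253.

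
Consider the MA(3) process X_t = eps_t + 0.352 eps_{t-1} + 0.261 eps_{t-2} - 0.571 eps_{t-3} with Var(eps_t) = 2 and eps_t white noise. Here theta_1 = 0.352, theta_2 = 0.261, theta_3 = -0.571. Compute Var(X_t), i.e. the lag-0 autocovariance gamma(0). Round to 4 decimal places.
\gamma(0) = 3.0361

For an MA(q) process X_t = eps_t + sum_i theta_i eps_{t-i} with
Var(eps_t) = sigma^2, the variance is
  gamma(0) = sigma^2 * (1 + sum_i theta_i^2).
  sum_i theta_i^2 = (0.352)^2 + (0.261)^2 + (-0.571)^2 = 0.123904 + 0.068121 + 0.326041 = 0.518066.
  gamma(0) = 2 * (1 + 0.518066) = 2 * 1.518066 = 3.036132, which rounds to 3.0361.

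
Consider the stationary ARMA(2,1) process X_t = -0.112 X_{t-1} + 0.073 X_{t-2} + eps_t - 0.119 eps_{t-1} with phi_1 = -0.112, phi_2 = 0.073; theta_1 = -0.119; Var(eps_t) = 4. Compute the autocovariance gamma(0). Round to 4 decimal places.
\gamma(0) = 4.2561

Multiply the model equation by X_{t-k} and take expectations. With theta_0 = psi_0 = 1 and psi_j the MA(infinity) weights, this gives
  gamma(k) - sum_i phi_i gamma(k-i) = c_k,
  c_k = sigma^2 * sum_{j=k..q} theta_j psi_{j-k}   (c_k = 0 for k > q),
using gamma(-m) = gamma(m).
psi-weights needed (psi_j = theta_j + sum_i phi_i psi_{j-i}):
  psi_1 = theta_1 + phi_1 = -0.119 + (-0.112) = -0.231
Right-hand sides:
  c_0 = sigma^2 (1 + theta_1 psi_1) = 4 * (1 + (-0.119)(-0.231)) = 4 * 1.027489 = 4.109956
  c_1 = sigma^2 theta_1 = 4 * (-0.119) = -0.476
  c_2 = 0
Equations for k = 0, 1, 2 (AR order 2, c_2 = 0):
  (E0) gamma(0) = phi_1 gamma(1) + phi_2 gamma(2) + c_0
  (E1) gamma(1) = phi_1 gamma(0) + phi_2 gamma(1) + c_1
  (E2) gamma(2) = phi_1 gamma(1) + phi_2 gamma(0)
From (E1): gamma(1) = A gamma(0) + B with
  A = phi_1 / (1 - phi_2) = -0.112 / 0.927 = -0.12082,   B = c_1 / (1 - phi_2) = -0.476 / 0.927 = -0.513484.
Insert (E2) into (E0): gamma(0) (1 - phi_2^2) = phi_1 (1 + phi_2) gamma(1) + c_0.
  phi_1 (1 + phi_2) = (-0.112)(1.073) = -0.120176,   1 - phi_2^2 = 0.994671.
Replace gamma(1) by A gamma(0) + B and collect gamma(0):
  gamma(0) [0.994671 - (-0.120176)(-0.12082)] = (-0.120176)(-0.513484) + 4.109956
  gamma(0) * 0.980151 = 4.171664
  gamma(0) = 4.171664 / 0.980151 = 4.256143.
Therefore gamma(0) = 4.2561 (to 4 decimal places).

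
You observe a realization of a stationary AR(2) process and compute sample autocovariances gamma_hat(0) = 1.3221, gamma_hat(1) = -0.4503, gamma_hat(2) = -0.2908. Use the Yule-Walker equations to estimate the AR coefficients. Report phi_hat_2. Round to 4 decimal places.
\hat\phi_{2} = -0.3800

The Yule-Walker equations for an AR(p) process read, in matrix form,
  Gamma_p phi = r_p,   with   (Gamma_p)_{ij} = gamma(|i - j|),
                       (r_p)_i = gamma(i),   i,j = 1..p.
Substitute the sample gammas (Toeplitz matrix and right-hand side of size 2):
  Gamma_p = [[1.3221, -0.4503], [-0.4503, 1.3221]]
  r_p     = [-0.4503, -0.2908]
Written out:
  1.3221 phi_1 - 0.4503 phi_2 = -0.4503
  -0.4503 phi_1 + 1.3221 phi_2 = -0.2908
Solve by Cramer's rule:
  det = gamma(0)^2 - gamma(1)^2 = (1.3221)^2 - (-0.4503)^2 = 1.74794841 - 0.20277009 = 1.54517832
  phi_hat_1 = [gamma(1) gamma(0) - gamma(1) gamma(2)] / det = [(-0.4503)(1.3221) - (-0.4503)(-0.2908)] / 1.54517832 = -0.72628887 / 1.54517832 = -0.47
  phi_hat_2 = [gamma(0) gamma(2) - gamma(1)^2] / det = [(1.3221)(-0.2908) - (-0.4503)^2] / 1.54517832 = -0.58723677 / 1.54517832 = -0.38
So phi_hat = [-0.4700, -0.3800].
Therefore phi_hat_2 = -0.3800.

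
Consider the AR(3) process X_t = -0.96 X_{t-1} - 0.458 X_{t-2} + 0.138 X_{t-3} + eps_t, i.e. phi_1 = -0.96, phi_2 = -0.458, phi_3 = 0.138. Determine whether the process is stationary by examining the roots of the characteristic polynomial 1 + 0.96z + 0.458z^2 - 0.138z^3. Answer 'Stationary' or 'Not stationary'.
\text{Stationary}

The AR(p) characteristic polynomial is P(z) = 1 + 0.96z + 0.458z^2 - 0.138z^3.
Stationarity requires all roots to lie outside the unit circle, i.e. |z| > 1 for every root.
Degree 3: look for a simple real root z0 first, then factor out (1 - z/z0) and solve the remaining quadratic.
Testing z0 = 5: P(5) = 1 + (0.96)(5) + (0.458)(5)^2 + (-0.138)(5)^3
  = 1 + (4.8) + (11.45) + (-17.25) = 0.  So z_0 = 5 is a root, |z_0| = 5.
Divide out the factor (1 - 0.2 z) = (1 - z/z0) (since 1/z0 = 0.2):
  P(z) = (1 - 0.2 z)(1 + (1.16) z + (0.69) z^2)
  [check: z-coef 1.16 - (0.2) = 0.96; z^2-coef 0.69 - (0.2)(1.16) = 0.458; z^3-coef -(0.2)(0.69) = -0.138.]
Remaining roots from the quadratic factor 1 + (1.16) z + (0.69) z^2:
  Set 1 + (1.16) z + (0.69) z^2 = 0, i.e. a z^2 + b z + c = 0 with a = 0.69, b = 1.16, c = 1.
  Discriminant D = b^2 - 4ac = (1.16)^2 - 4*(0.69)*1 = 1.3456 - (2.76) = -1.4144.
  D < 0, so the roots are the complex-conjugate pair z = (-b +/- i sqrt(-D)) / (2a) = -0.8406 +/- 0.8618i.
  For a conjugate pair |z|^2 = z * conj(z) = (product of roots) = c/a = 1/(0.69) = 1.449275, so |z| = sqrt(1.449275) = 1.2039 for both roots.
Moduli of all roots: 5.0000, 1.2039, 1.2039.
All moduli strictly greater than 1? Yes.
Verdict: Stationary.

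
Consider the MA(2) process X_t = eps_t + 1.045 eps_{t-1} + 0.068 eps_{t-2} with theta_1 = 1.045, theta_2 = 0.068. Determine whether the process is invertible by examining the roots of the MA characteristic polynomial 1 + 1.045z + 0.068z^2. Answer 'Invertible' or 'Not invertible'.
\text{Invertible}

The MA(q) characteristic polynomial is P(z) = 1 + 1.045z + 0.068z^2.
Invertibility requires all roots to lie outside the unit circle, i.e. |z| > 1 for every root.
Set 1 + (1.045) z + (0.068) z^2 = 0, i.e. a z^2 + b z + c = 0 with a = 0.068, b = 1.045, c = 1.
Discriminant D = b^2 - 4ac = (1.045)^2 - 4*(0.068)*1 = 1.092025 - (0.272) = 0.820025.
D >= 0, so the roots are real: z = (-b +/- sqrt(D)) / (2a) = (-1.045 +/- 0.905552) / (0.136).
  z_1 = (-1.045 + 0.905552) / (0.136) = -1.0254,   |z_1| = 1.0254.
  z_2 = (-1.045 - 0.905552) / (0.136) = -14.3423,   |z_2| = 14.3423.
Moduli of all roots: 1.0254, 14.3423.
All moduli strictly greater than 1? Yes.
Verdict: Invertible.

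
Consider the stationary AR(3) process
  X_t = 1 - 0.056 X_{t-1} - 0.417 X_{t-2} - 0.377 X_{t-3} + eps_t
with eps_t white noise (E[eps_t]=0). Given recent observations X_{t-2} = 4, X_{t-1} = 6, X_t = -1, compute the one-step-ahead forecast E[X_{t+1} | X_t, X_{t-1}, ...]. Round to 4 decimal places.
E[X_{t+1} \mid \mathcal F_t] = -2.9540

For an AR(p) model X_t = c + sum_i phi_i X_{t-i} + eps_t, the
one-step-ahead conditional mean is
  E[X_{t+1} | X_t, ...] = c + sum_i phi_i X_{t+1-i}.
Substitute known values:
  E[X_{t+1} | ...] = 1 + (-0.056) * (-1) + (-0.417) * (6) + (-0.377) * (4)
                   = -2.9540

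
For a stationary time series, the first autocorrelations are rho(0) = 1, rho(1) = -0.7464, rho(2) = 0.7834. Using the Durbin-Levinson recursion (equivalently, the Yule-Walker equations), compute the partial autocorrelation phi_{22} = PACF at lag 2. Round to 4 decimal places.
\phi_{22} = 0.5109

The PACF at lag k is phi_{kk}, the last component of the solution
to the Yule-Walker system G_k phi = r_k where
  (G_k)_{ij} = rho(|i - j|), (r_k)_i = rho(i), i,j = 1..k.
Equivalently, Durbin-Levinson gives phi_{kk} iteratively:
  phi_{11} = rho(1)
  phi_{kk} = [rho(k) - sum_{j=1..k-1} phi_{k-1,j} rho(k-j)]
            / [1 - sum_{j=1..k-1} phi_{k-1,j} rho(j)],
  phi_{k,j} = phi_{k-1,j} - phi_{kk} phi_{k-1,k-j},  j = 1..k-1.
Step k = 1:
  phi_11 = rho(1) = -0.7464.
Step k = 2:
  phi_22 = [rho(2) - phi_11 rho(1)] / [1 - phi_11 rho(1)] = [0.7834 - (-0.7464)(-0.7464)] / [1 - (-0.7464)(-0.7464)]
         = 0.22628704 / 0.44288704 = 0.5109.
Therefore phi_{22} = 0.5109.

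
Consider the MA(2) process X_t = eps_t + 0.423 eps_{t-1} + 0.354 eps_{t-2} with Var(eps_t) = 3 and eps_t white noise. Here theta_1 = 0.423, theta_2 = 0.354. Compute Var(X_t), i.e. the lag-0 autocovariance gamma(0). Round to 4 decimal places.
\gamma(0) = 3.9127

For an MA(q) process X_t = eps_t + sum_i theta_i eps_{t-i} with
Var(eps_t) = sigma^2, the variance is
  gamma(0) = sigma^2 * (1 + sum_i theta_i^2).
  sum_i theta_i^2 = (0.423)^2 + (0.354)^2 = 0.178929 + 0.125316 = 0.304245.
  gamma(0) = 3 * (1 + 0.304245) = 3 * 1.304245 = 3.912735, which rounds to 3.9127.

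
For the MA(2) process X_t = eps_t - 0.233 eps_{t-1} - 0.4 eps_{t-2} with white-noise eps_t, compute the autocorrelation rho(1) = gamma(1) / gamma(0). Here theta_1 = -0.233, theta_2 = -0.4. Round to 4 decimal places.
\rho(1) = -0.1151

For an MA(q) process with theta_0 = 1, the autocovariance is
  gamma(k) = sigma^2 * sum_{i=0..q-k} theta_i * theta_{i+k},
and rho(k) = gamma(k) / gamma(0). Sigma^2 cancels.
  numerator   = (1)*(-0.233) + (-0.233)*(-0.4) = -0.1398.
  denominator = (1)^2 + (-0.233)^2 + (-0.4)^2 = 1.214289.
  rho(1) = -0.1398 / 1.214289 = -0.1151.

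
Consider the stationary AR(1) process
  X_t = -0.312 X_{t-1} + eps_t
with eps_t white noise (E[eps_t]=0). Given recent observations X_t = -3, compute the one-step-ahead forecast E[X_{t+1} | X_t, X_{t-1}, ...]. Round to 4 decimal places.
E[X_{t+1} \mid \mathcal F_t] = 0.9360

For an AR(p) model X_t = c + sum_i phi_i X_{t-i} + eps_t, the
one-step-ahead conditional mean is
  E[X_{t+1} | X_t, ...] = c + sum_i phi_i X_{t+1-i}.
Substitute known values:
  E[X_{t+1} | ...] = (-0.312) * (-3)
                   = 0.9360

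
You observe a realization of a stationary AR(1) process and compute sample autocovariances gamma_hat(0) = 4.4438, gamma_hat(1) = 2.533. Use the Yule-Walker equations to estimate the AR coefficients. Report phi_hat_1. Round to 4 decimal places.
\hat\phi_{1} = 0.5700

The Yule-Walker equations for an AR(p) process read, in matrix form,
  Gamma_p phi = r_p,   with   (Gamma_p)_{ij} = gamma(|i - j|),
                       (r_p)_i = gamma(i),   i,j = 1..p.
Substitute the sample gammas (Toeplitz matrix and right-hand side of size 1):
  Gamma_p = [[4.4438]]
  r_p     = [2.533]
With p = 1 this is the single equation gamma(0) phi_1 = gamma(1):
  phi_hat_1 = gamma(1) / gamma(0) = 2.533 / 4.4438 = 0.5700.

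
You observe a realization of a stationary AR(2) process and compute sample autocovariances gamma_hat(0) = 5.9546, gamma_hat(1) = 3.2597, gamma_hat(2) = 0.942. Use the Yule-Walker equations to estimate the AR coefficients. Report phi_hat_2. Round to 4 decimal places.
\hat\phi_{2} = -0.2020

The Yule-Walker equations for an AR(p) process read, in matrix form,
  Gamma_p phi = r_p,   with   (Gamma_p)_{ij} = gamma(|i - j|),
                       (r_p)_i = gamma(i),   i,j = 1..p.
Substitute the sample gammas (Toeplitz matrix and right-hand side of size 2):
  Gamma_p = [[5.9546, 3.2597], [3.2597, 5.9546]]
  r_p     = [3.2597, 0.942]
Written out:
  5.9546 phi_1 + 3.2597 phi_2 = 3.2597
  3.2597 phi_1 + 5.9546 phi_2 = 0.942
Solve by Cramer's rule:
  det = gamma(0)^2 - gamma(1)^2 = (5.9546)^2 - (3.2597)^2 = 35.45726116 - 10.62564409 = 24.83161707
  phi_hat_1 = [gamma(1) gamma(0) - gamma(1) gamma(2)] / det = [(3.2597)(5.9546) - (3.2597)(0.942)] / 24.83161707 = 16.33957222 / 24.83161707 = 0.658
  phi_hat_2 = [gamma(0) gamma(2) - gamma(1)^2] / det = [(5.9546)(0.942) - (3.2597)^2] / 24.83161707 = -5.01641089 / 24.83161707 = -0.202
So phi_hat = [0.6580, -0.2020].
Therefore phi_hat_2 = -0.2020.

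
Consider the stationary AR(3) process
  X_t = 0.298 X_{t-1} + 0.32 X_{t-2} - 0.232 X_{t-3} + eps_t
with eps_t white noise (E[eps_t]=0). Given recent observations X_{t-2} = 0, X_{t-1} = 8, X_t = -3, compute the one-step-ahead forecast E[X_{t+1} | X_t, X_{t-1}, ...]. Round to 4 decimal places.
E[X_{t+1} \mid \mathcal F_t] = 1.6660

For an AR(p) model X_t = c + sum_i phi_i X_{t-i} + eps_t, the
one-step-ahead conditional mean is
  E[X_{t+1} | X_t, ...] = c + sum_i phi_i X_{t+1-i}.
Substitute known values:
  E[X_{t+1} | ...] = (0.298) * (-3) + (0.32) * (8) + (-0.232) * (0)
                   = 1.6660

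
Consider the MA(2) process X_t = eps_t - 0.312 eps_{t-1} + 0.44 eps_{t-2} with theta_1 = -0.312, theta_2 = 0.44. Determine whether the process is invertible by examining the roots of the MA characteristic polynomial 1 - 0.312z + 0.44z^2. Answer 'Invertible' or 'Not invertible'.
\text{Invertible}

The MA(q) characteristic polynomial is P(z) = 1 - 0.312z + 0.44z^2.
Invertibility requires all roots to lie outside the unit circle, i.e. |z| > 1 for every root.
Set 1 + (-0.312) z + (0.44) z^2 = 0, i.e. a z^2 + b z + c = 0 with a = 0.44, b = -0.312, c = 1.
Discriminant D = b^2 - 4ac = (-0.312)^2 - 4*(0.44)*1 = 0.097344 - (1.76) = -1.662656.
D < 0, so the roots are the complex-conjugate pair z = (-b +/- i sqrt(-D)) / (2a) = 0.3545 +/- 1.4653i.
For a conjugate pair |z|^2 = z * conj(z) = (product of roots) = c/a = 1/(0.44) = 2.272727, so |z| = sqrt(2.272727) = 1.5076 for both roots.
Moduli of all roots: 1.5076, 1.5076.
All moduli strictly greater than 1? Yes.
Verdict: Invertible.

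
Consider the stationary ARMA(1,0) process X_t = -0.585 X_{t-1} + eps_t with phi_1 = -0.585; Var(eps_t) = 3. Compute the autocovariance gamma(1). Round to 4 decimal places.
\gamma(1) = -2.6681

Multiply the model equation by X_{t-k} and take expectations. With theta_0 = psi_0 = 1 and psi_j the MA(infinity) weights, this gives
  gamma(k) - sum_i phi_i gamma(k-i) = c_k,
  c_k = sigma^2 * sum_{j=k..q} theta_j psi_{j-k}   (c_k = 0 for k > q),
using gamma(-m) = gamma(m).
Pure AR (q = 0): c_0 = sigma^2 = 3, c_k = 0 for k >= 1.
Equations for k = 0 and k = 1 (AR order 1):
  gamma(0) = phi_1 gamma(1) + c_0
  gamma(1) = phi_1 gamma(0) + c_1
Substituting the second into the first: gamma(0) (1 - phi_1^2) = c_0 + phi_1 c_1, so
  gamma(0) = c_0 / (1 - phi_1^2) = 3 / (1 - (-0.585)^2) = 3 / 0.657775 = 4.56083.
  gamma(1) = phi_1 gamma(0) = (-0.585)(4.56083) = -2.668086.
Therefore gamma(1) = -2.6681 (to 4 decimal places).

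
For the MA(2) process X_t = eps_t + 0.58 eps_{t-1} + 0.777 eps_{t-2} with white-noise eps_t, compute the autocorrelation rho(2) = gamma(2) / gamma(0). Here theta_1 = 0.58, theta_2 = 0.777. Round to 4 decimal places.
\rho(2) = 0.4005

For an MA(q) process with theta_0 = 1, the autocovariance is
  gamma(k) = sigma^2 * sum_{i=0..q-k} theta_i * theta_{i+k},
and rho(k) = gamma(k) / gamma(0). Sigma^2 cancels.
  numerator   = (1)*(0.777) = 0.777.
  denominator = (1)^2 + (0.58)^2 + (0.777)^2 = 1.940129.
  rho(2) = 0.777 / 1.940129 = 0.4005.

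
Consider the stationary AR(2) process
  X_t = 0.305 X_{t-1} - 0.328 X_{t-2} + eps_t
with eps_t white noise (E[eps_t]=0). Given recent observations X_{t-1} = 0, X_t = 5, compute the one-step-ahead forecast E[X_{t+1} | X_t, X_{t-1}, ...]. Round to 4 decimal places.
E[X_{t+1} \mid \mathcal F_t] = 1.5250

For an AR(p) model X_t = c + sum_i phi_i X_{t-i} + eps_t, the
one-step-ahead conditional mean is
  E[X_{t+1} | X_t, ...] = c + sum_i phi_i X_{t+1-i}.
Substitute known values:
  E[X_{t+1} | ...] = (0.305) * (5) + (-0.328) * (0)
                   = 1.5250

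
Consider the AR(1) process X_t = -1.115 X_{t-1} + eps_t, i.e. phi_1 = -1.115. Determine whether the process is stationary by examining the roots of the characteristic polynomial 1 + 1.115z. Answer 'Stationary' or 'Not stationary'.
\text{Not stationary}

The AR(p) characteristic polynomial is P(z) = 1 + 1.115z.
Stationarity requires all roots to lie outside the unit circle, i.e. |z| > 1 for every root.
This is linear in z: 1 + (1.115) z = 0  =>  z = -1/(1.115) = -0.896861,  |z| = 0.896861.
Moduli of all roots: 0.8969.
All moduli strictly greater than 1? No.
Verdict: Not stationary.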